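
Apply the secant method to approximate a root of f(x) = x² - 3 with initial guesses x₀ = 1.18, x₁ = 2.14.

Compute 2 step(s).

f(x) = x² - 3
x₀ = 1.18, x₁ = 2.14

Secant formula: x_{n+1} = x_n - f(x_n)(x_n - x_{n-1})/(f(x_n) - f(x_{n-1}))

Iteration 1:
  f(1.180000) = -1.607600
  f(2.140000) = 1.579600
  x_2 = 2.140000 - 1.579600×(2.140000 - 1.180000)/(1.579600 - (-1.607600))
       = 1.664217
Iteration 2:
  f(2.140000) = 1.579600
  f(1.664217) = -0.230382
  x_3 = 1.664217 - (-0.230382)×(1.664217 - 2.140000)/(-0.230382 - 1.579600)
       = 1.724777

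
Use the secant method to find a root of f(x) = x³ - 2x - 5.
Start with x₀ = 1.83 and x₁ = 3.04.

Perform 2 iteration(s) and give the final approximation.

f(x) = x³ - 2x - 5
x₀ = 1.83, x₁ = 3.04

Secant formula: x_{n+1} = x_n - f(x_n)(x_n - x_{n-1})/(f(x_n) - f(x_{n-1}))

Iteration 1:
  f(1.830000) = -2.531513
  f(3.040000) = 17.014464
  x_2 = 3.040000 - 17.014464×(3.040000 - 1.830000)/(17.014464 - (-2.531513))
       = 1.986714
Iteration 2:
  f(3.040000) = 17.014464
  f(1.986714) = -1.131802
  x_3 = 1.986714 - (-1.131802)×(1.986714 - 3.040000)/(-1.131802 - 17.014464)
       = 2.052409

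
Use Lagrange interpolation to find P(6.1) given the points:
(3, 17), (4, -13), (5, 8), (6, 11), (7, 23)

Lagrange interpolation formula:
P(x) = Σ yᵢ × Lᵢ(x)
where Lᵢ(x) = Π_{j≠i} (x - xⱼ)/(xᵢ - xⱼ)

L_0(6.1) = (6.1 - 4)/(3 - 4) × (6.1 - 5)/(3 - 5) × (6.1 - 6)/(3 - 6) × (6.1 - 7)/(3 - 7) = -0.008662
L_1(6.1) = (6.1 - 3)/(4 - 3) × (6.1 - 5)/(4 - 5) × (6.1 - 6)/(4 - 6) × (6.1 - 7)/(4 - 7) = 0.051150
L_2(6.1) = (6.1 - 3)/(5 - 3) × (6.1 - 4)/(5 - 4) × (6.1 - 6)/(5 - 6) × (6.1 - 7)/(5 - 7) = -0.146475
L_3(6.1) = (6.1 - 3)/(6 - 3) × (6.1 - 4)/(6 - 4) × (6.1 - 5)/(6 - 5) × (6.1 - 7)/(6 - 7) = 1.074150
L_4(6.1) = (6.1 - 3)/(7 - 3) × (6.1 - 4)/(7 - 4) × (6.1 - 5)/(7 - 5) × (6.1 - 6)/(7 - 6) = 0.029837

P(6.1) = 17×L_0(6.1) + (-13)×L_1(6.1) + 8×L_2(6.1) + 11×L_3(6.1) + 23×L_4(6.1)
P(6.1) = 10.517900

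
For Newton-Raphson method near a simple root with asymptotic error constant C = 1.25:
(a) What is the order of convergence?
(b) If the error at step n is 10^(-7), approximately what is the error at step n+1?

(a) Newton-Raphson has quadratic (order 2) convergence near simple roots.
    This means |e_{n+1}| ≈ C|e_n|².

(b) With |e_n| = 10^(-7) and C = 1.25:
    |e_{n+1}| ≈ 1.25 × (10^(-7))² = 1.25 × 10^(-14)

(a) 2 (quadratic); (b) |e_{n+1}| ≈ 1.250e-14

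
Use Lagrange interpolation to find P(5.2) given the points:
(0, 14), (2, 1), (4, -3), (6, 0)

Lagrange interpolation formula:
P(x) = Σ yᵢ × Lᵢ(x)
where Lᵢ(x) = Π_{j≠i} (x - xⱼ)/(xᵢ - xⱼ)

L_0(5.2) = (5.2 - 2)/(0 - 2) × (5.2 - 4)/(0 - 4) × (5.2 - 6)/(0 - 6) = 0.064000
L_1(5.2) = (5.2 - 0)/(2 - 0) × (5.2 - 4)/(2 - 4) × (5.2 - 6)/(2 - 6) = -0.312000
L_2(5.2) = (5.2 - 0)/(4 - 0) × (5.2 - 2)/(4 - 2) × (5.2 - 6)/(4 - 6) = 0.832000
L_3(5.2) = (5.2 - 0)/(6 - 0) × (5.2 - 2)/(6 - 2) × (5.2 - 4)/(6 - 4) = 0.416000

P(5.2) = 14×L_0(5.2) + 1×L_1(5.2) + (-3)×L_2(5.2) + 0×L_3(5.2)
P(5.2) = -1.912000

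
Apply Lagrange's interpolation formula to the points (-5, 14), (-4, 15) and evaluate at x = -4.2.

Lagrange interpolation formula:
P(x) = Σ yᵢ × Lᵢ(x)
where Lᵢ(x) = Π_{j≠i} (x - xⱼ)/(xᵢ - xⱼ)

L_0(-4.2) = (-4.2 - (-4))/(-5 - (-4)) = 0.200000
L_1(-4.2) = (-4.2 - (-5))/(-4 - (-5)) = 0.800000

P(-4.2) = 14×L_0(-4.2) + 15×L_1(-4.2)
P(-4.2) = 14.800000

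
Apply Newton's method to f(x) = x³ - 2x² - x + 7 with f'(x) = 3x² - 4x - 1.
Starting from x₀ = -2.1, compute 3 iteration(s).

f(x) = x³ - 2x² - x + 7
f'(x) = 3x² - 4x - 1
x₀ = -2.1

Newton-Raphson formula: x_{n+1} = x_n - f(x_n)/f'(x_n)

Iteration 1:
  f(-2.100000) = -8.981000
  f'(-2.100000) = 20.630000
  x_1 = -2.100000 - (-8.981000)/20.630000 = -1.664663
Iteration 2:
  f(-1.664663) = -1.490497
  f'(-1.664663) = 13.971962
  x_2 = -1.664663 - (-1.490497)/13.971962 = -1.557985
Iteration 3:
  f(-1.557985) = -0.078379
  f'(-1.557985) = 12.513897
  x_3 = -1.557985 - (-0.078379)/12.513897 = -1.551722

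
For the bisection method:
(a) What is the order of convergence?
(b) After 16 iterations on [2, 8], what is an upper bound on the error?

(a) Bisection has linear (order 1) convergence; the error is halved each step.

(b) Error bound = (b-a)/2^n = (8 - 2)/2^{16}
    = 6/2^{16}

(a) 1 (linear); (b) error ≤ 9.16e-05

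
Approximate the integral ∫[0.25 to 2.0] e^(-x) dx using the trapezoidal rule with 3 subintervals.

f(x) = e^(-x)
a = 0.25, b = 2.0, n = 3
h = (b - a)/n = 0.583333

Trapezoidal rule: (h/2)[f(x₀) + 2f(x₁) + 2f(x₂) + ... + f(xₙ)]

x_0 = 0.2500, f(x_0) = 0.778801, coefficient = 1
x_1 = 0.8333, f(x_1) = 0.434598, coefficient = 2
x_2 = 1.4167, f(x_2) = 0.242521, coefficient = 2
x_3 = 2.0000, f(x_3) = 0.135335, coefficient = 1

I ≈ (0.583333/2) × 2.268375 = 0.661609
Exact value: 0.643465
Error: 0.018144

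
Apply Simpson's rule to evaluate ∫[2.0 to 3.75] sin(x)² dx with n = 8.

f(x) = sin(x)²
a = 2.0, b = 3.75, n = 8
h = (b - a)/n = 0.218750

Simpson's rule: (h/3)[f(x₀) + 4f(x₁) + 2f(x₂) + ... + f(xₙ)]

x_0 = 2.0000, f(x_0) = 0.826822, coefficient = 1
x_1 = 2.2188, f(x_1) = 0.635720, coefficient = 4
x_2 = 2.4375, f(x_2) = 0.419052, coefficient = 2
x_3 = 2.6562, f(x_3) = 0.217633, coefficient = 4
x_4 = 2.8750, f(x_4) = 0.069404, coefficient = 2
x_5 = 3.0938, f(x_5) = 0.002287, coefficient = 4
x_6 = 3.3125, f(x_6) = 0.028926, coefficient = 2
x_7 = 3.5312, f(x_7) = 0.144302, coefficient = 4
x_8 = 3.7500, f(x_8) = 0.326682, coefficient = 1

I ≈ (0.218750/3) × 6.188038 = 0.451211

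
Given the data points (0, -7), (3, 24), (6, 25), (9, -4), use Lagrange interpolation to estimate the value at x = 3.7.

Lagrange interpolation formula:
P(x) = Σ yᵢ × Lᵢ(x)
where Lᵢ(x) = Π_{j≠i} (x - xⱼ)/(xᵢ - xⱼ)

L_0(3.7) = (3.7 - 3)/(0 - 3) × (3.7 - 6)/(0 - 6) × (3.7 - 9)/(0 - 9) = -0.052673
L_1(3.7) = (3.7 - 0)/(3 - 0) × (3.7 - 6)/(3 - 6) × (3.7 - 9)/(3 - 9) = 0.835241
L_2(3.7) = (3.7 - 0)/(6 - 0) × (3.7 - 3)/(6 - 3) × (3.7 - 9)/(6 - 9) = 0.254204
L_3(3.7) = (3.7 - 0)/(9 - 0) × (3.7 - 3)/(9 - 3) × (3.7 - 6)/(9 - 6) = -0.036772

P(3.7) = (-7)×L_0(3.7) + 24×L_1(3.7) + 25×L_2(3.7) + (-4)×L_3(3.7)
P(3.7) = 26.916667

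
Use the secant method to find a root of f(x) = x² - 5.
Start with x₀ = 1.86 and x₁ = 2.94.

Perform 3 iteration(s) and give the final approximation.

f(x) = x² - 5
x₀ = 1.86, x₁ = 2.94

Secant formula: x_{n+1} = x_n - f(x_n)(x_n - x_{n-1})/(f(x_n) - f(x_{n-1}))

Iteration 1:
  f(1.860000) = -1.540400
  f(2.940000) = 3.643600
  x_2 = 2.940000 - 3.643600×(2.940000 - 1.860000)/(3.643600 - (-1.540400))
       = 2.180917
Iteration 2:
  f(2.940000) = 3.643600
  f(2.180917) = -0.243602
  x_3 = 2.180917 - (-0.243602)×(2.180917 - 2.940000)/(-0.243602 - 3.643600)
       = 2.228487
Iteration 3:
  f(2.180917) = -0.243602
  f(2.228487) = -0.033847
  x_4 = 2.228487 - (-0.033847)×(2.228487 - 2.180917)/(-0.033847 - (-0.243602))
       = 2.236163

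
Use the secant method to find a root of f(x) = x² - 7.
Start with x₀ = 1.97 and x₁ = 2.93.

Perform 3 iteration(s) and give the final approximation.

f(x) = x² - 7
x₀ = 1.97, x₁ = 2.93

Secant formula: x_{n+1} = x_n - f(x_n)(x_n - x_{n-1})/(f(x_n) - f(x_{n-1}))

Iteration 1:
  f(1.970000) = -3.119100
  f(2.930000) = 1.584900
  x_2 = 2.930000 - 1.584900×(2.930000 - 1.970000)/(1.584900 - (-3.119100))
       = 2.606551
Iteration 2:
  f(2.930000) = 1.584900
  f(2.606551) = -0.205892
  x_3 = 2.606551 - (-0.205892)×(2.606551 - 2.930000)/(-0.205892 - 1.584900)
       = 2.643739
Iteration 3:
  f(2.606551) = -0.205892
  f(2.643739) = -0.010645
  x_4 = 2.643739 - (-0.010645)×(2.643739 - 2.606551)/(-0.010645 - (-0.205892))
       = 2.645766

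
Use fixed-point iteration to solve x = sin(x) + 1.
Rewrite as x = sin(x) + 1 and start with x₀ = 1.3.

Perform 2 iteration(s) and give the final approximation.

Equation: x = sin(x) + 1
Fixed-point form: x = sin(x) + 1
x₀ = 1.3

x_1 = g(1.300000) = 1.963558
x_2 = g(1.963558) = 1.923856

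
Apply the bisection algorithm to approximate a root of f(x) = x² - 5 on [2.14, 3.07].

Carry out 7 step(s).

f(x) = x² - 5
Initial interval: [2.14, 3.07]

Iteration 1:
  c_1 = (2.140000 + 3.070000)/2 = 2.605000
  f(c_1) = f(2.605000) = 1.786025
  f(a) × f(c) < 0, new interval: [2.140000, 2.605000]
Iteration 2:
  c_2 = (2.140000 + 2.605000)/2 = 2.372500
  f(c_2) = f(2.372500) = 0.628756
  f(a) × f(c) < 0, new interval: [2.140000, 2.372500]
Iteration 3:
  c_3 = (2.140000 + 2.372500)/2 = 2.256250
  f(c_3) = f(2.256250) = 0.090664
  f(a) × f(c) < 0, new interval: [2.140000, 2.256250]
Iteration 4:
  c_4 = (2.140000 + 2.256250)/2 = 2.198125
  f(c_4) = f(2.198125) = -0.168246
  f(a) × f(c) ≥ 0, new interval: [2.198125, 2.256250]
Iteration 5:
  c_5 = (2.198125 + 2.256250)/2 = 2.227188
  f(c_5) = f(2.227188) = -0.039636
  f(a) × f(c) ≥ 0, new interval: [2.227188, 2.256250]
Iteration 6:
  c_6 = (2.227188 + 2.256250)/2 = 2.241719
  f(c_6) = f(2.241719) = 0.025303
  f(a) × f(c) < 0, new interval: [2.227188, 2.241719]
Iteration 7:
  c_7 = (2.227188 + 2.241719)/2 = 2.234453
  f(c_7) = f(2.234453) = -0.007219
  f(a) × f(c) ≥ 0, new interval: [2.234453, 2.241719]

After 7 iteration(s), the approximation is c_7 = 2.234453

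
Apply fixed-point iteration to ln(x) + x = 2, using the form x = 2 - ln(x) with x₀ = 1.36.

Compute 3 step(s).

Equation: ln(x) + x = 2
Fixed-point form: x = 2 - ln(x)
x₀ = 1.36

x_1 = g(1.360000) = 1.692515
x_2 = g(1.692515) = 1.473784
x_3 = g(1.473784) = 1.612167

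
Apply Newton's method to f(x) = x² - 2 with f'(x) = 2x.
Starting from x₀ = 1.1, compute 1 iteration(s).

f(x) = x² - 2
f'(x) = 2x
x₀ = 1.1

Newton-Raphson formula: x_{n+1} = x_n - f(x_n)/f'(x_n)

Iteration 1:
  f(1.100000) = -0.790000
  f'(1.100000) = 2.200000
  x_1 = 1.100000 - (-0.790000)/2.200000 = 1.459091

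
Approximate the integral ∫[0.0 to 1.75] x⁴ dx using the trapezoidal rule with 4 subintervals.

f(x) = x⁴
a = 0.0, b = 1.75, n = 4
h = (b - a)/n = 0.437500

Trapezoidal rule: (h/2)[f(x₀) + 2f(x₁) + 2f(x₂) + ... + f(xₙ)]

x_0 = 0.0000, f(x_0) = 0.000000, coefficient = 1
x_1 = 0.4375, f(x_1) = 0.036636, coefficient = 2
x_2 = 0.8750, f(x_2) = 0.586182, coefficient = 2
x_3 = 1.3125, f(x_3) = 2.967545, coefficient = 2
x_4 = 1.7500, f(x_4) = 9.378906, coefficient = 1

I ≈ (0.437500/2) × 16.559631 = 3.622419
Exact value: 3.282617
Error: 0.339802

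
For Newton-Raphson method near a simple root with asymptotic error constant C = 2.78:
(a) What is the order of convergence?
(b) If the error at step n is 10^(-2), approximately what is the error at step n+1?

(a) Newton-Raphson has quadratic (order 2) convergence near simple roots.
    This means |e_{n+1}| ≈ C|e_n|².

(b) With |e_n| = 10^(-2) and C = 2.78:
    |e_{n+1}| ≈ 2.78 × (10^(-2))² = 2.78 × 10^(-4)

(a) 2 (quadratic); (b) |e_{n+1}| ≈ 2.780e-04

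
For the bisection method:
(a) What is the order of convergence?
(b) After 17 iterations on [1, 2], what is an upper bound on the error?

(a) Bisection has linear (order 1) convergence; the error is halved each step.

(b) Error bound = (b-a)/2^n = (2 - 1)/2^{17}
    = 1/2^{17}

(a) 1 (linear); (b) error ≤ 7.63e-06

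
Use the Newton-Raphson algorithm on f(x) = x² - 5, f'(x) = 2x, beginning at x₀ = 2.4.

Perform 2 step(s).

f(x) = x² - 5
f'(x) = 2x
x₀ = 2.4

Newton-Raphson formula: x_{n+1} = x_n - f(x_n)/f'(x_n)

Iteration 1:
  f(2.400000) = 0.760000
  f'(2.400000) = 4.800000
  x_1 = 2.400000 - 0.760000/4.800000 = 2.241667
Iteration 2:
  f(2.241667) = 0.025069
  f'(2.241667) = 4.483333
  x_2 = 2.241667 - 0.025069/4.483333 = 2.236075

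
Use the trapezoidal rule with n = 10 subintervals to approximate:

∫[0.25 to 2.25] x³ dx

f(x) = x³
a = 0.25, b = 2.25, n = 10
h = (b - a)/n = 0.200000

Trapezoidal rule: (h/2)[f(x₀) + 2f(x₁) + 2f(x₂) + ... + f(xₙ)]

x_0 = 0.2500, f(x_0) = 0.015625, coefficient = 1
x_1 = 0.4500, f(x_1) = 0.091125, coefficient = 2
x_2 = 0.6500, f(x_2) = 0.274625, coefficient = 2
x_3 = 0.8500, f(x_3) = 0.614125, coefficient = 2
x_4 = 1.0500, f(x_4) = 1.157625, coefficient = 2
x_5 = 1.2500, f(x_5) = 1.953125, coefficient = 2
x_6 = 1.4500, f(x_6) = 3.048625, coefficient = 2
x_7 = 1.6500, f(x_7) = 4.492125, coefficient = 2
x_8 = 1.8500, f(x_8) = 6.331625, coefficient = 2
x_9 = 2.0500, f(x_9) = 8.615125, coefficient = 2
x_10 = 2.2500, f(x_10) = 11.390625, coefficient = 1

I ≈ (0.200000/2) × 64.562500 = 6.456250
Exact value: 6.406250
Error: 0.050000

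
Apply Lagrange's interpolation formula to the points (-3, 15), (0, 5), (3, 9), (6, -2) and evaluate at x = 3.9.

Lagrange interpolation formula:
P(x) = Σ yᵢ × Lᵢ(x)
where Lᵢ(x) = Π_{j≠i} (x - xⱼ)/(xᵢ - xⱼ)

L_0(3.9) = (3.9 - 0)/(-3 - 0) × (3.9 - 3)/(-3 - 3) × (3.9 - 6)/(-3 - 6) = 0.045500
L_1(3.9) = (3.9 - (-3))/(0 - (-3)) × (3.9 - 3)/(0 - 3) × (3.9 - 6)/(0 - 6) = -0.241500
L_2(3.9) = (3.9 - (-3))/(3 - (-3)) × (3.9 - 0)/(3 - 0) × (3.9 - 6)/(3 - 6) = 1.046500
L_3(3.9) = (3.9 - (-3))/(6 - (-3)) × (3.9 - 0)/(6 - 0) × (3.9 - 3)/(6 - 3) = 0.149500

P(3.9) = 15×L_0(3.9) + 5×L_1(3.9) + 9×L_2(3.9) + (-2)×L_3(3.9)
P(3.9) = 8.594500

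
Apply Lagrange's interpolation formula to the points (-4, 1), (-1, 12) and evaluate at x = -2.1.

Lagrange interpolation formula:
P(x) = Σ yᵢ × Lᵢ(x)
where Lᵢ(x) = Π_{j≠i} (x - xⱼ)/(xᵢ - xⱼ)

L_0(-2.1) = (-2.1 - (-1))/(-4 - (-1)) = 0.366667
L_1(-2.1) = (-2.1 - (-4))/(-1 - (-4)) = 0.633333

P(-2.1) = 1×L_0(-2.1) + 12×L_1(-2.1)
P(-2.1) = 7.966667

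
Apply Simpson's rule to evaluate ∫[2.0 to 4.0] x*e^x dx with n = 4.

f(x) = x*e^x
a = 2.0, b = 4.0, n = 4
h = (b - a)/n = 0.500000

Simpson's rule: (h/3)[f(x₀) + 4f(x₁) + 2f(x₂) + ... + f(xₙ)]

x_0 = 2.0000, f(x_0) = 14.778112, coefficient = 1
x_1 = 2.5000, f(x_1) = 30.456235, coefficient = 4
x_2 = 3.0000, f(x_2) = 60.256611, coefficient = 2
x_3 = 3.5000, f(x_3) = 115.904082, coefficient = 4
x_4 = 4.0000, f(x_4) = 218.392600, coefficient = 1

I ≈ (0.500000/3) × 939.125201 = 156.520867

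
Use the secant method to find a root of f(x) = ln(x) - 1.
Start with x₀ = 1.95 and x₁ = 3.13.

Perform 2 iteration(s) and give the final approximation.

f(x) = ln(x) - 1
x₀ = 1.95, x₁ = 3.13

Secant formula: x_{n+1} = x_n - f(x_n)(x_n - x_{n-1})/(f(x_n) - f(x_{n-1}))

Iteration 1:
  f(1.950000) = -0.332171
  f(3.130000) = 0.141033
  x_2 = 3.130000 - 0.141033×(3.130000 - 1.950000)/(0.141033 - (-0.332171))
       = 2.778314
Iteration 2:
  f(3.130000) = 0.141033
  f(2.778314) = 0.021844
  x_3 = 2.778314 - 0.021844×(2.778314 - 3.130000)/(0.021844 - 0.141033)
       = 2.713859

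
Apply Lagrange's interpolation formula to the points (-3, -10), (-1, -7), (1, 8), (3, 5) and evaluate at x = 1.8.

Lagrange interpolation formula:
P(x) = Σ yᵢ × Lᵢ(x)
where Lᵢ(x) = Π_{j≠i} (x - xⱼ)/(xᵢ - xⱼ)

L_0(1.8) = (1.8 - (-1))/(-3 - (-1)) × (1.8 - 1)/(-3 - 1) × (1.8 - 3)/(-3 - 3) = 0.056000
L_1(1.8) = (1.8 - (-3))/(-1 - (-3)) × (1.8 - 1)/(-1 - 1) × (1.8 - 3)/(-1 - 3) = -0.288000
L_2(1.8) = (1.8 - (-3))/(1 - (-3)) × (1.8 - (-1))/(1 - (-1)) × (1.8 - 3)/(1 - 3) = 1.008000
L_3(1.8) = (1.8 - (-3))/(3 - (-3)) × (1.8 - (-1))/(3 - (-1)) × (1.8 - 1)/(3 - 1) = 0.224000

P(1.8) = (-10)×L_0(1.8) + (-7)×L_1(1.8) + 8×L_2(1.8) + 5×L_3(1.8)
P(1.8) = 10.640000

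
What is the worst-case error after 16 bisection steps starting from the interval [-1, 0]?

Bisection error bound: |error| ≤ (b-a)/2^n
|error| ≤ (0 - (-1))/2^16 = 1/2^16
|error| ≤ 0.0000152588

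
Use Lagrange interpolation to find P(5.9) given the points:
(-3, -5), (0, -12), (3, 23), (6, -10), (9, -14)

Lagrange interpolation formula:
P(x) = Σ yᵢ × Lᵢ(x)
where Lᵢ(x) = Π_{j≠i} (x - xⱼ)/(xᵢ - xⱼ)

L_0(5.9) = (5.9 - 0)/(-3 - 0) × (5.9 - 3)/(-3 - 3) × (5.9 - 6)/(-3 - 6) × (5.9 - 9)/(-3 - 9) = 0.002728
L_1(5.9) = (5.9 - (-3))/(0 - (-3)) × (5.9 - 3)/(0 - 3) × (5.9 - 6)/(0 - 6) × (5.9 - 9)/(0 - 9) = -0.016463
L_2(5.9) = (5.9 - (-3))/(3 - (-3)) × (5.9 - 0)/(3 - 0) × (5.9 - 6)/(3 - 6) × (5.9 - 9)/(3 - 9) = 0.050241
L_3(5.9) = (5.9 - (-3))/(6 - (-3)) × (5.9 - 0)/(6 - 0) × (5.9 - 3)/(6 - 3) × (5.9 - 9)/(6 - 9) = 0.971327
L_4(5.9) = (5.9 - (-3))/(9 - (-3)) × (5.9 - 0)/(9 - 0) × (5.9 - 3)/(9 - 3) × (5.9 - 6)/(9 - 6) = -0.007833

P(5.9) = (-5)×L_0(5.9) + (-12)×L_1(5.9) + 23×L_2(5.9) + (-10)×L_3(5.9) + (-14)×L_4(5.9)
P(5.9) = -8.264144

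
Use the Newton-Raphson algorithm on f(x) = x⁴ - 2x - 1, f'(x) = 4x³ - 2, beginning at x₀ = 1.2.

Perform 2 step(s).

f(x) = x⁴ - 2x - 1
f'(x) = 4x³ - 2
x₀ = 1.2

Newton-Raphson formula: x_{n+1} = x_n - f(x_n)/f'(x_n)

Iteration 1:
  f(1.200000) = -1.326400
  f'(1.200000) = 4.912000
  x_1 = 1.200000 - (-1.326400)/4.912000 = 1.470033
Iteration 2:
  f(1.470033) = 0.729838
  f'(1.470033) = 10.706937
  x_2 = 1.470033 - 0.729838/10.706937 = 1.401868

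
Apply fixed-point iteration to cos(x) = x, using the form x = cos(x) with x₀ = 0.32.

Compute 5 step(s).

Equation: cos(x) = x
Fixed-point form: x = cos(x)
x₀ = 0.32

x_1 = g(0.320000) = 0.949235
x_2 = g(0.949235) = 0.582305
x_3 = g(0.582305) = 0.835197
x_4 = g(0.835197) = 0.671031
x_5 = g(0.671031) = 0.783181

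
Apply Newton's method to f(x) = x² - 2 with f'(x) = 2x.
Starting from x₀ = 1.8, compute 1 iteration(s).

f(x) = x² - 2
f'(x) = 2x
x₀ = 1.8

Newton-Raphson formula: x_{n+1} = x_n - f(x_n)/f'(x_n)

Iteration 1:
  f(1.800000) = 1.240000
  f'(1.800000) = 3.600000
  x_1 = 1.800000 - 1.240000/3.600000 = 1.455556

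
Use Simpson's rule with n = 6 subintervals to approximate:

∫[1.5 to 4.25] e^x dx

f(x) = e^x
a = 1.5, b = 4.25, n = 6
h = (b - a)/n = 0.458333

Simpson's rule: (h/3)[f(x₀) + 4f(x₁) + 2f(x₂) + ... + f(xₙ)]

x_0 = 1.5000, f(x_0) = 4.481689, coefficient = 1
x_1 = 1.9583, f(x_1) = 7.087505, coefficient = 4
x_2 = 2.4167, f(x_2) = 11.208436, coefficient = 2
x_3 = 2.8750, f(x_3) = 17.725424, coefficient = 4
x_4 = 3.3333, f(x_4) = 28.031625, coefficient = 2
x_5 = 3.7917, f(x_5) = 44.330222, coefficient = 4
x_6 = 4.2500, f(x_6) = 70.105412, coefficient = 1

I ≈ (0.458333/3) × 429.639827 = 65.639418
Exact value: 65.623723
Error: 0.015695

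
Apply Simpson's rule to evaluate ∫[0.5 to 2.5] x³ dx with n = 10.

f(x) = x³
a = 0.5, b = 2.5, n = 10
h = (b - a)/n = 0.200000

Simpson's rule: (h/3)[f(x₀) + 4f(x₁) + 2f(x₂) + ... + f(xₙ)]

x_0 = 0.5000, f(x_0) = 0.125000, coefficient = 1
x_1 = 0.7000, f(x_1) = 0.343000, coefficient = 4
x_2 = 0.9000, f(x_2) = 0.729000, coefficient = 2
x_3 = 1.1000, f(x_3) = 1.331000, coefficient = 4
x_4 = 1.3000, f(x_4) = 2.197000, coefficient = 2
x_5 = 1.5000, f(x_5) = 3.375000, coefficient = 4
x_6 = 1.7000, f(x_6) = 4.913000, coefficient = 2
x_7 = 1.9000, f(x_7) = 6.859000, coefficient = 4
x_8 = 2.1000, f(x_8) = 9.261000, coefficient = 2
x_9 = 2.3000, f(x_9) = 12.167000, coefficient = 4
x_10 = 2.5000, f(x_10) = 15.625000, coefficient = 1

I ≈ (0.200000/3) × 146.250000 = 9.750000
Exact value: 9.750000
Error: 0.000000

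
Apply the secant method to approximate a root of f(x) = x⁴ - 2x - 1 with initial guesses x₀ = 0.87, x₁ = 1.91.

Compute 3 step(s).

f(x) = x⁴ - 2x - 1
x₀ = 0.87, x₁ = 1.91

Secant formula: x_{n+1} = x_n - f(x_n)(x_n - x_{n-1})/(f(x_n) - f(x_{n-1}))

Iteration 1:
  f(0.870000) = -2.167102
  f(1.910000) = 8.488634
  x_2 = 1.910000 - 8.488634×(1.910000 - 0.870000)/(8.488634 - (-2.167102))
       = 1.081509
Iteration 2:
  f(1.910000) = 8.488634
  f(1.081509) = -1.794909
  x_3 = 1.081509 - (-1.794909)×(1.081509 - 1.910000)/(-1.794909 - 8.488634)
       = 1.226116
Iteration 3:
  f(1.081509) = -1.794909
  f(1.226116) = -1.192142
  x_4 = 1.226116 - (-1.192142)×(1.226116 - 1.081509)/(-1.192142 - (-1.794909))
       = 1.512115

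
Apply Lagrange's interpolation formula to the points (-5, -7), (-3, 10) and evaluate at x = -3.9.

Lagrange interpolation formula:
P(x) = Σ yᵢ × Lᵢ(x)
where Lᵢ(x) = Π_{j≠i} (x - xⱼ)/(xᵢ - xⱼ)

L_0(-3.9) = (-3.9 - (-3))/(-5 - (-3)) = 0.450000
L_1(-3.9) = (-3.9 - (-5))/(-3 - (-5)) = 0.550000

P(-3.9) = (-7)×L_0(-3.9) + 10×L_1(-3.9)
P(-3.9) = 2.350000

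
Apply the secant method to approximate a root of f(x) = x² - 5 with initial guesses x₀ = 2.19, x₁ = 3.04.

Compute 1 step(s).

f(x) = x² - 5
x₀ = 2.19, x₁ = 3.04

Secant formula: x_{n+1} = x_n - f(x_n)(x_n - x_{n-1})/(f(x_n) - f(x_{n-1}))

Iteration 1:
  f(2.190000) = -0.203900
  f(3.040000) = 4.241600
  x_2 = 3.040000 - 4.241600×(3.040000 - 2.190000)/(4.241600 - (-0.203900))
       = 2.228987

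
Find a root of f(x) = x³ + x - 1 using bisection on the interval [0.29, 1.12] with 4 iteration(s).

f(x) = x³ + x - 1
Initial interval: [0.29, 1.12]

Iteration 1:
  c_1 = (0.290000 + 1.120000)/2 = 0.705000
  f(c_1) = f(0.705000) = 0.055403
  f(a) × f(c) < 0, new interval: [0.290000, 0.705000]
Iteration 2:
  c_2 = (0.290000 + 0.705000)/2 = 0.497500
  f(c_2) = f(0.497500) = -0.379366
  f(a) × f(c) ≥ 0, new interval: [0.497500, 0.705000]
Iteration 3:
  c_3 = (0.497500 + 0.705000)/2 = 0.601250
  f(c_3) = f(0.601250) = -0.181397
  f(a) × f(c) ≥ 0, new interval: [0.601250, 0.705000]
Iteration 4:
  c_4 = (0.601250 + 0.705000)/2 = 0.653125
  f(c_4) = f(0.653125) = -0.068270
  f(a) × f(c) ≥ 0, new interval: [0.653125, 0.705000]

After 4 iteration(s), the approximation is c_4 = 0.653125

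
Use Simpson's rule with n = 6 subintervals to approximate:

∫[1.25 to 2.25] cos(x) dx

f(x) = cos(x)
a = 1.25, b = 2.25, n = 6
h = (b - a)/n = 0.166667

Simpson's rule: (h/3)[f(x₀) + 4f(x₁) + 2f(x₂) + ... + f(xₙ)]

x_0 = 1.2500, f(x_0) = 0.315322, coefficient = 1
x_1 = 1.4167, f(x_1) = 0.153520, coefficient = 4
x_2 = 1.5833, f(x_2) = -0.012537, coefficient = 2
x_3 = 1.7500, f(x_3) = -0.178246, coefficient = 4
x_4 = 1.9167, f(x_4) = -0.339016, coefficient = 2
x_5 = 2.0833, f(x_5) = -0.490390, coefficient = 4
x_6 = 2.2500, f(x_6) = -0.628174, coefficient = 1

I ≈ (0.166667/3) × -3.076419 = -0.170912
Exact value: -0.170911
Error: 0.000001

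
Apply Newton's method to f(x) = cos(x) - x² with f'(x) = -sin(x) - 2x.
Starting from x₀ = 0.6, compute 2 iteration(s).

f(x) = cos(x) - x²
f'(x) = -sin(x) - 2x
x₀ = 0.6

Newton-Raphson formula: x_{n+1} = x_n - f(x_n)/f'(x_n)

Iteration 1:
  f(0.600000) = 0.465336
  f'(0.600000) = -1.764642
  x_1 = 0.600000 - 0.465336/(-1.764642) = 0.863700
Iteration 2:
  f(0.863700) = -0.096348
  f'(0.863700) = -2.487650
  x_2 = 0.863700 - (-0.096348)/(-2.487650) = 0.824969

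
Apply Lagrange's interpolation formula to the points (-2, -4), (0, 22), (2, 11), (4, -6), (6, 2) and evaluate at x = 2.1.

Lagrange interpolation formula:
P(x) = Σ yᵢ × Lᵢ(x)
where Lᵢ(x) = Π_{j≠i} (x - xⱼ)/(xᵢ - xⱼ)

L_0(2.1) = (2.1 - 0)/(-2 - 0) × (2.1 - 2)/(-2 - 2) × (2.1 - 4)/(-2 - 4) × (2.1 - 6)/(-2 - 6) = 0.004052
L_1(2.1) = (2.1 - (-2))/(0 - (-2)) × (2.1 - 2)/(0 - 2) × (2.1 - 4)/(0 - 4) × (2.1 - 6)/(0 - 6) = -0.031647
L_2(2.1) = (2.1 - (-2))/(2 - (-2)) × (2.1 - 0)/(2 - 0) × (2.1 - 4)/(2 - 4) × (2.1 - 6)/(2 - 6) = 0.996877
L_3(2.1) = (2.1 - (-2))/(4 - (-2)) × (2.1 - 0)/(4 - 0) × (2.1 - 2)/(4 - 2) × (2.1 - 6)/(4 - 6) = 0.034978
L_4(2.1) = (2.1 - (-2))/(6 - (-2)) × (2.1 - 0)/(6 - 0) × (2.1 - 2)/(6 - 2) × (2.1 - 4)/(6 - 4) = -0.004260

P(2.1) = (-4)×L_0(2.1) + 22×L_1(2.1) + 11×L_2(2.1) + (-6)×L_3(2.1) + 2×L_4(2.1)
P(2.1) = 10.034812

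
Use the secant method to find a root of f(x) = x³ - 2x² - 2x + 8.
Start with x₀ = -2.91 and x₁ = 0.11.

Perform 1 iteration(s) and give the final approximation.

f(x) = x³ - 2x² - 2x + 8
x₀ = -2.91, x₁ = 0.11

Secant formula: x_{n+1} = x_n - f(x_n)(x_n - x_{n-1})/(f(x_n) - f(x_{n-1}))

Iteration 1:
  f(-2.910000) = -27.758371
  f(0.110000) = 7.757131
  x_2 = 0.110000 - 7.757131×(0.110000 - (-2.910000))/(7.757131 - (-27.758371))
       = -0.549614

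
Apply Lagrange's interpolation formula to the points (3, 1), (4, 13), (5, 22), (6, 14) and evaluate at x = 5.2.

Lagrange interpolation formula:
P(x) = Σ yᵢ × Lᵢ(x)
where Lᵢ(x) = Π_{j≠i} (x - xⱼ)/(xᵢ - xⱼ)

L_0(5.2) = (5.2 - 4)/(3 - 4) × (5.2 - 5)/(3 - 5) × (5.2 - 6)/(3 - 6) = 0.032000
L_1(5.2) = (5.2 - 3)/(4 - 3) × (5.2 - 5)/(4 - 5) × (5.2 - 6)/(4 - 6) = -0.176000
L_2(5.2) = (5.2 - 3)/(5 - 3) × (5.2 - 4)/(5 - 4) × (5.2 - 6)/(5 - 6) = 1.056000
L_3(5.2) = (5.2 - 3)/(6 - 3) × (5.2 - 4)/(6 - 4) × (5.2 - 5)/(6 - 5) = 0.088000

P(5.2) = 1×L_0(5.2) + 13×L_1(5.2) + 22×L_2(5.2) + 14×L_3(5.2)
P(5.2) = 22.208000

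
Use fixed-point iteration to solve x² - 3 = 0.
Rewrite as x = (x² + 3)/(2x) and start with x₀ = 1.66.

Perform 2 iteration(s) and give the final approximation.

Equation: x² - 3 = 0
Fixed-point form: x = (x² + 3)/(2x)
x₀ = 1.66

x_1 = g(1.660000) = 1.733614
x_2 = g(1.733614) = 1.732052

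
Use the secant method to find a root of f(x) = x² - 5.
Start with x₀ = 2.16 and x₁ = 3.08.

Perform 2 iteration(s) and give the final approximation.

f(x) = x² - 5
x₀ = 2.16, x₁ = 3.08

Secant formula: x_{n+1} = x_n - f(x_n)(x_n - x_{n-1})/(f(x_n) - f(x_{n-1}))

Iteration 1:
  f(2.160000) = -0.334400
  f(3.080000) = 4.486400
  x_2 = 3.080000 - 4.486400×(3.080000 - 2.160000)/(4.486400 - (-0.334400))
       = 2.223817
Iteration 2:
  f(3.080000) = 4.486400
  f(2.223817) = -0.054639
  x_3 = 2.223817 - (-0.054639)×(2.223817 - 3.080000)/(-0.054639 - 4.486400)
       = 2.234119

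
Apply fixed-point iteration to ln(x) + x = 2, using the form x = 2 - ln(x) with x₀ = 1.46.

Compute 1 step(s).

Equation: ln(x) + x = 2
Fixed-point form: x = 2 - ln(x)
x₀ = 1.46

x_1 = g(1.460000) = 1.621564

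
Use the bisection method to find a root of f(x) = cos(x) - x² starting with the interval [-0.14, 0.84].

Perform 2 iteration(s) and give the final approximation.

f(x) = cos(x) - x²
Initial interval: [-0.14, 0.84]

Iteration 1:
  c_1 = (-0.140000 + 0.840000)/2 = 0.350000
  f(c_1) = f(0.350000) = 0.816873
  f(a) × f(c) ≥ 0, new interval: [0.350000, 0.840000]
Iteration 2:
  c_2 = (0.350000 + 0.840000)/2 = 0.595000
  f(c_2) = f(0.595000) = 0.474123
  f(a) × f(c) ≥ 0, new interval: [0.595000, 0.840000]

After 2 iteration(s), the approximation is c_2 = 0.595000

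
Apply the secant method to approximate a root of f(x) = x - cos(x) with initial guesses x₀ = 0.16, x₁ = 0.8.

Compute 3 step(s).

f(x) = x - cos(x)
x₀ = 0.16, x₁ = 0.8

Secant formula: x_{n+1} = x_n - f(x_n)(x_n - x_{n-1})/(f(x_n) - f(x_{n-1}))

Iteration 1:
  f(0.160000) = -0.827227
  f(0.800000) = 0.103293
  x_2 = 0.800000 - 0.103293×(0.800000 - 0.160000)/(0.103293 - (-0.827227))
       = 0.728956
Iteration 2:
  f(0.800000) = 0.103293
  f(0.728956) = -0.016914
  x_3 = 0.728956 - (-0.016914)×(0.728956 - 0.800000)/(-0.016914 - 0.103293)
       = 0.738952
Iteration 3:
  f(0.728956) = -0.016914
  f(0.738952) = -0.000222
  x_4 = 0.738952 - (-0.000222)×(0.738952 - 0.728956)/(-0.000222 - (-0.016914))
       = 0.739085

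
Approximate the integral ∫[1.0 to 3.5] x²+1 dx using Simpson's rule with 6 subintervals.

f(x) = x²+1
a = 1.0, b = 3.5, n = 6
h = (b - a)/n = 0.416667

Simpson's rule: (h/3)[f(x₀) + 4f(x₁) + 2f(x₂) + ... + f(xₙ)]

x_0 = 1.0000, f(x_0) = 2.000000, coefficient = 1
x_1 = 1.4167, f(x_1) = 3.006944, coefficient = 4
x_2 = 1.8333, f(x_2) = 4.361111, coefficient = 2
x_3 = 2.2500, f(x_3) = 6.062500, coefficient = 4
x_4 = 2.6667, f(x_4) = 8.111111, coefficient = 2
x_5 = 3.0833, f(x_5) = 10.506944, coefficient = 4
x_6 = 3.5000, f(x_6) = 13.250000, coefficient = 1

I ≈ (0.416667/3) × 118.500000 = 16.458333
Exact value: 16.458333
Error: 0.000000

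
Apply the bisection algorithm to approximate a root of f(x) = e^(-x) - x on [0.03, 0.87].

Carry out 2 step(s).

f(x) = e^(-x) - x
Initial interval: [0.03, 0.87]

Iteration 1:
  c_1 = (0.030000 + 0.870000)/2 = 0.450000
  f(c_1) = f(0.450000) = 0.187628
  f(a) × f(c) ≥ 0, new interval: [0.450000, 0.870000]
Iteration 2:
  c_2 = (0.450000 + 0.870000)/2 = 0.660000
  f(c_2) = f(0.660000) = -0.143149
  f(a) × f(c) < 0, new interval: [0.450000, 0.660000]

After 2 iteration(s), the approximation is c_2 = 0.660000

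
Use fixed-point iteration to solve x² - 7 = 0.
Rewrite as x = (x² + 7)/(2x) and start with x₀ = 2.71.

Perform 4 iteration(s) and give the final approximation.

Equation: x² - 7 = 0
Fixed-point form: x = (x² + 7)/(2x)
x₀ = 2.71

x_1 = g(2.710000) = 2.646513
x_2 = g(2.646513) = 2.645751
x_3 = g(2.645751) = 2.645751
x_4 = g(2.645751) = 2.645751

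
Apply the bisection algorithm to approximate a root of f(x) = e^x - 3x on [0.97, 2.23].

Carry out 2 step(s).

f(x) = e^x - 3x
Initial interval: [0.97, 2.23]

Iteration 1:
  c_1 = (0.970000 + 2.230000)/2 = 1.600000
  f(c_1) = f(1.600000) = 0.153032
  f(a) × f(c) < 0, new interval: [0.970000, 1.600000]
Iteration 2:
  c_2 = (0.970000 + 1.600000)/2 = 1.285000
  f(c_2) = f(1.285000) = -0.240332
  f(a) × f(c) ≥ 0, new interval: [1.285000, 1.600000]

After 2 iteration(s), the approximation is c_2 = 1.285000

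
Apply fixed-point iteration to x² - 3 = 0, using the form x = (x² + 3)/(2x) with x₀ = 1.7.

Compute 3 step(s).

Equation: x² - 3 = 0
Fixed-point form: x = (x² + 3)/(2x)
x₀ = 1.7

x_1 = g(1.700000) = 1.732353
x_2 = g(1.732353) = 1.732051
x_3 = g(1.732051) = 1.732051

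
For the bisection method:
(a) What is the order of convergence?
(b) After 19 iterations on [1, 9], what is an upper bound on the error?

(a) Bisection has linear (order 1) convergence; the error is halved each step.

(b) Error bound = (b-a)/2^n = (9 - 1)/2^{19}
    = 8/2^{19}

(a) 1 (linear); (b) error ≤ 1.53e-05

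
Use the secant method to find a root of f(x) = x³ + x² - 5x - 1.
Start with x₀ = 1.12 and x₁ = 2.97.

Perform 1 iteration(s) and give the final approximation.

f(x) = x³ + x² - 5x - 1
x₀ = 1.12, x₁ = 2.97

Secant formula: x_{n+1} = x_n - f(x_n)(x_n - x_{n-1})/(f(x_n) - f(x_{n-1}))

Iteration 1:
  f(1.120000) = -3.940672
  f(2.970000) = 19.168973
  x_2 = 2.970000 - 19.168973×(2.970000 - 1.120000)/(19.168973 - (-3.940672))
       = 1.435463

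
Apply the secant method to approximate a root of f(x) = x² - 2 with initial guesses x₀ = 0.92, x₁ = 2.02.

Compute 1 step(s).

f(x) = x² - 2
x₀ = 0.92, x₁ = 2.02

Secant formula: x_{n+1} = x_n - f(x_n)(x_n - x_{n-1})/(f(x_n) - f(x_{n-1}))

Iteration 1:
  f(0.920000) = -1.153600
  f(2.020000) = 2.080400
  x_2 = 2.020000 - 2.080400×(2.020000 - 0.920000)/(2.080400 - (-1.153600))
       = 1.312381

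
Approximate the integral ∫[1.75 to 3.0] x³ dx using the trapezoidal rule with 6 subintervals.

f(x) = x³
a = 1.75, b = 3.0, n = 6
h = (b - a)/n = 0.208333

Trapezoidal rule: (h/2)[f(x₀) + 2f(x₁) + 2f(x₂) + ... + f(xₙ)]

x_0 = 1.7500, f(x_0) = 5.359375, coefficient = 1
x_1 = 1.9583, f(x_1) = 7.510344, coefficient = 2
x_2 = 2.1667, f(x_2) = 10.171296, coefficient = 2
x_3 = 2.3750, f(x_3) = 13.396484, coefficient = 2
x_4 = 2.5833, f(x_4) = 17.240162, coefficient = 2
x_5 = 2.7917, f(x_5) = 21.756583, coefficient = 2
x_6 = 3.0000, f(x_6) = 27.000000, coefficient = 1

I ≈ (0.208333/2) × 172.509115 = 17.969699
Exact value: 17.905273
Error: 0.064426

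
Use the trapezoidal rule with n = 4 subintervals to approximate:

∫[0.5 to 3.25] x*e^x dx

f(x) = x*e^x
a = 0.5, b = 3.25, n = 4
h = (b - a)/n = 0.687500

Trapezoidal rule: (h/2)[f(x₀) + 2f(x₁) + 2f(x₂) + ... + f(xₙ)]

x_0 = 0.5000, f(x_0) = 0.824361, coefficient = 1
x_1 = 1.1875, f(x_1) = 3.893663, coefficient = 2
x_2 = 1.8750, f(x_2) = 12.226536, coefficient = 2
x_3 = 2.5625, f(x_3) = 33.231006, coefficient = 2
x_4 = 3.2500, f(x_4) = 83.818605, coefficient = 1

I ≈ (0.687500/2) × 183.345374 = 63.024972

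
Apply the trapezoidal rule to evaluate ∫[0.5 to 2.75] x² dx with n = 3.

f(x) = x²
a = 0.5, b = 2.75, n = 3
h = (b - a)/n = 0.750000

Trapezoidal rule: (h/2)[f(x₀) + 2f(x₁) + 2f(x₂) + ... + f(xₙ)]

x_0 = 0.5000, f(x_0) = 0.250000, coefficient = 1
x_1 = 1.2500, f(x_1) = 1.562500, coefficient = 2
x_2 = 2.0000, f(x_2) = 4.000000, coefficient = 2
x_3 = 2.7500, f(x_3) = 7.562500, coefficient = 1

I ≈ (0.750000/2) × 18.937500 = 7.101562
Exact value: 6.890625
Error: 0.210938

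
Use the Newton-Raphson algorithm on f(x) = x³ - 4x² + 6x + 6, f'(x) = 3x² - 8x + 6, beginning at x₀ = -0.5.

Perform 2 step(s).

f(x) = x³ - 4x² + 6x + 6
f'(x) = 3x² - 8x + 6
x₀ = -0.5

Newton-Raphson formula: x_{n+1} = x_n - f(x_n)/f'(x_n)

Iteration 1:
  f(-0.500000) = 1.875000
  f'(-0.500000) = 10.750000
  x_1 = -0.500000 - 1.875000/10.750000 = -0.674419
Iteration 2:
  f(-0.674419) = -0.172626
  f'(-0.674419) = 12.759870
  x_2 = -0.674419 - (-0.172626)/12.759870 = -0.660890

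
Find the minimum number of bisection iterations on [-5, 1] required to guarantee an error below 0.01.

We need (b-a)/2^n ≤ 0.01
(1 - (-5))/2^n ≤ 0.01
6/2^n ≤ 0.01
2^n ≥ 600
n ≥ log₂(600) = 9.23
n ≥ 10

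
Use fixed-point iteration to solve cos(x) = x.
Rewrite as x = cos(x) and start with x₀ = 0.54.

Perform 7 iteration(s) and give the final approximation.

Equation: cos(x) = x
Fixed-point form: x = cos(x)
x₀ = 0.54

x_1 = g(0.540000) = 0.857709
x_2 = g(0.857709) = 0.654172
x_3 = g(0.654172) = 0.793552
x_4 = g(0.793552) = 0.701318
x_5 = g(0.701318) = 0.763993
x_6 = g(0.763993) = 0.722080
x_7 = g(0.722080) = 0.750433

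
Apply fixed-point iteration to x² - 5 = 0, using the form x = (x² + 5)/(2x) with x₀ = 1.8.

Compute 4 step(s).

Equation: x² - 5 = 0
Fixed-point form: x = (x² + 5)/(2x)
x₀ = 1.8

x_1 = g(1.800000) = 2.288889
x_2 = g(2.288889) = 2.236677
x_3 = g(2.236677) = 2.236068
x_4 = g(2.236068) = 2.236068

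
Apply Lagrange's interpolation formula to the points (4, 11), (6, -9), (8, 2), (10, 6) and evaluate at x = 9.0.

Lagrange interpolation formula:
P(x) = Σ yᵢ × Lᵢ(x)
where Lᵢ(x) = Π_{j≠i} (x - xⱼ)/(xᵢ - xⱼ)

L_0(9.0) = (9.0 - 6)/(4 - 6) × (9.0 - 8)/(4 - 8) × (9.0 - 10)/(4 - 10) = 0.062500
L_1(9.0) = (9.0 - 4)/(6 - 4) × (9.0 - 8)/(6 - 8) × (9.0 - 10)/(6 - 10) = -0.312500
L_2(9.0) = (9.0 - 4)/(8 - 4) × (9.0 - 6)/(8 - 6) × (9.0 - 10)/(8 - 10) = 0.937500
L_3(9.0) = (9.0 - 4)/(10 - 4) × (9.0 - 6)/(10 - 6) × (9.0 - 8)/(10 - 8) = 0.312500

P(9.0) = 11×L_0(9.0) + (-9)×L_1(9.0) + 2×L_2(9.0) + 6×L_3(9.0)
P(9.0) = 7.250000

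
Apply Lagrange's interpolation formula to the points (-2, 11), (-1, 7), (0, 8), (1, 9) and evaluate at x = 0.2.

Lagrange interpolation formula:
P(x) = Σ yᵢ × Lᵢ(x)
where Lᵢ(x) = Π_{j≠i} (x - xⱼ)/(xᵢ - xⱼ)

L_0(0.2) = (0.2 - (-1))/(-2 - (-1)) × (0.2 - 0)/(-2 - 0) × (0.2 - 1)/(-2 - 1) = 0.032000
L_1(0.2) = (0.2 - (-2))/(-1 - (-2)) × (0.2 - 0)/(-1 - 0) × (0.2 - 1)/(-1 - 1) = -0.176000
L_2(0.2) = (0.2 - (-2))/(0 - (-2)) × (0.2 - (-1))/(0 - (-1)) × (0.2 - 1)/(0 - 1) = 1.056000
L_3(0.2) = (0.2 - (-2))/(1 - (-2)) × (0.2 - (-1))/(1 - (-1)) × (0.2 - 0)/(1 - 0) = 0.088000

P(0.2) = 11×L_0(0.2) + 7×L_1(0.2) + 8×L_2(0.2) + 9×L_3(0.2)
P(0.2) = 8.360000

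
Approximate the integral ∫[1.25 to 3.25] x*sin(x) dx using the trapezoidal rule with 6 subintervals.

f(x) = x*sin(x)
a = 1.25, b = 3.25, n = 6
h = (b - a)/n = 0.333333

Trapezoidal rule: (h/2)[f(x₀) + 2f(x₁) + 2f(x₂) + ... + f(xₙ)]

x_0 = 1.2500, f(x_0) = 1.186231, coefficient = 1
x_1 = 1.5833, f(x_1) = 1.583209, coefficient = 2
x_2 = 1.9167, f(x_2) = 1.803163, coefficient = 2
x_3 = 2.2500, f(x_3) = 1.750665, coefficient = 2
x_4 = 2.5833, f(x_4) = 1.368419, coefficient = 2
x_5 = 2.9167, f(x_5) = 0.650516, coefficient = 2
x_6 = 3.2500, f(x_6) = -0.351634, coefficient = 1

I ≈ (0.333333/2) × 15.146541 = 2.524423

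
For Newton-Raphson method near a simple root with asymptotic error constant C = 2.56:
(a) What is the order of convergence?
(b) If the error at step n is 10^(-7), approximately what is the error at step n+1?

(a) Newton-Raphson has quadratic (order 2) convergence near simple roots.
    This means |e_{n+1}| ≈ C|e_n|².

(b) With |e_n| = 10^(-7) and C = 2.56:
    |e_{n+1}| ≈ 2.56 × (10^(-7))² = 2.56 × 10^(-14)

(a) 2 (quadratic); (b) |e_{n+1}| ≈ 2.560e-14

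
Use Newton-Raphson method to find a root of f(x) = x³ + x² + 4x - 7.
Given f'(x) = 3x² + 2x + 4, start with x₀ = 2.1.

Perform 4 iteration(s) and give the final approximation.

f(x) = x³ + x² + 4x - 7
f'(x) = 3x² + 2x + 4
x₀ = 2.1

Newton-Raphson formula: x_{n+1} = x_n - f(x_n)/f'(x_n)

Iteration 1:
  f(2.100000) = 15.071000
  f'(2.100000) = 21.430000
  x_1 = 2.100000 - 15.071000/21.430000 = 1.396734
Iteration 2:
  f(1.396734) = 3.262637
  f'(1.396734) = 12.646061
  x_2 = 1.396734 - 3.262637/12.646061 = 1.138737
Iteration 3:
  f(1.138737) = 0.328298
  f'(1.138737) = 10.167642
  x_3 = 1.138737 - 0.328298/10.167642 = 1.106449
Iteration 4:
  f(1.106449) = 0.004570
  f'(1.106449) = 9.885584
  x_4 = 1.106449 - 0.004570/9.885584 = 1.105986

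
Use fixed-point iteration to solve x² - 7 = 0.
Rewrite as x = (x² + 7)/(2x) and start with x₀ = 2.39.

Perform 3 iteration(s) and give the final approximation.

Equation: x² - 7 = 0
Fixed-point form: x = (x² + 7)/(2x)
x₀ = 2.39

x_1 = g(2.390000) = 2.659435
x_2 = g(2.659435) = 2.645787
x_3 = g(2.645787) = 2.645751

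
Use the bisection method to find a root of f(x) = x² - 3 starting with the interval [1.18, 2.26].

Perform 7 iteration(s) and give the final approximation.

f(x) = x² - 3
Initial interval: [1.18, 2.26]

Iteration 1:
  c_1 = (1.180000 + 2.260000)/2 = 1.720000
  f(c_1) = f(1.720000) = -0.041600
  f(a) × f(c) ≥ 0, new interval: [1.720000, 2.260000]
Iteration 2:
  c_2 = (1.720000 + 2.260000)/2 = 1.990000
  f(c_2) = f(1.990000) = 0.960100
  f(a) × f(c) < 0, new interval: [1.720000, 1.990000]
Iteration 3:
  c_3 = (1.720000 + 1.990000)/2 = 1.855000
  f(c_3) = f(1.855000) = 0.441025
  f(a) × f(c) < 0, new interval: [1.720000, 1.855000]
Iteration 4:
  c_4 = (1.720000 + 1.855000)/2 = 1.787500
  f(c_4) = f(1.787500) = 0.195156
  f(a) × f(c) < 0, new interval: [1.720000, 1.787500]
Iteration 5:
  c_5 = (1.720000 + 1.787500)/2 = 1.753750
  f(c_5) = f(1.753750) = 0.075639
  f(a) × f(c) < 0, new interval: [1.720000, 1.753750]
Iteration 6:
  c_6 = (1.720000 + 1.753750)/2 = 1.736875
  f(c_6) = f(1.736875) = 0.016735
  f(a) × f(c) < 0, new interval: [1.720000, 1.736875]
Iteration 7:
  c_7 = (1.720000 + 1.736875)/2 = 1.728437
  f(c_7) = f(1.728437) = -0.012504
  f(a) × f(c) ≥ 0, new interval: [1.728437, 1.736875]

After 7 iteration(s), the approximation is c_7 = 1.728437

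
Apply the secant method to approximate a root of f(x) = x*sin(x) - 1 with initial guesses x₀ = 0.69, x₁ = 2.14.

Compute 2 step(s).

f(x) = x*sin(x) - 1
x₀ = 0.69, x₁ = 2.14

Secant formula: x_{n+1} = x_n - f(x_n)(x_n - x_{n-1})/(f(x_n) - f(x_{n-1}))

Iteration 1:
  f(0.690000) = -0.560789
  f(2.140000) = 0.802587
  x_2 = 2.140000 - 0.802587×(2.140000 - 0.690000)/(0.802587 - (-0.560789))
       = 1.286420
Iteration 2:
  f(2.140000) = 0.802587
  f(1.286420) = 0.234753
  x_3 = 1.286420 - 0.234753×(1.286420 - 2.140000)/(0.234753 - 0.802587)
       = 0.933534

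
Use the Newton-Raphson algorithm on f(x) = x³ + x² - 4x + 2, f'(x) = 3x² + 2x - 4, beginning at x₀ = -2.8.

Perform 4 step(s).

f(x) = x³ + x² - 4x + 2
f'(x) = 3x² + 2x - 4
x₀ = -2.8

Newton-Raphson formula: x_{n+1} = x_n - f(x_n)/f'(x_n)

Iteration 1:
  f(-2.800000) = -0.912000
  f'(-2.800000) = 13.920000
  x_1 = -2.800000 - (-0.912000)/13.920000 = -2.734483
Iteration 2:
  f(-2.734483) = -0.031483
  f'(-2.734483) = 12.963222
  x_2 = -2.734483 - (-0.031483)/12.963222 = -2.732054
Iteration 3:
  f(-2.732054) = -0.000042
  f'(-2.732054) = 12.928251
  x_3 = -2.732054 - (-0.000042)/12.928251 = -2.732051
Iteration 4:
  f(-2.732051) = 0.000000
  f'(-2.732051) = 12.928203
  x_4 = -2.732051 - 0.000000/12.928203 = -2.732051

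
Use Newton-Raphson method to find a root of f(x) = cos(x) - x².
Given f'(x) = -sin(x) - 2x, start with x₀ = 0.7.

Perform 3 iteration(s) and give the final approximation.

f(x) = cos(x) - x²
f'(x) = -sin(x) - 2x
x₀ = 0.7

Newton-Raphson formula: x_{n+1} = x_n - f(x_n)/f'(x_n)

Iteration 1:
  f(0.700000) = 0.274842
  f'(0.700000) = -2.044218
  x_1 = 0.700000 - 0.274842/(-2.044218) = 0.834449
Iteration 2:
  f(0.834449) = -0.024718
  f'(0.834449) = -2.409823
  x_2 = 0.834449 - (-0.024718)/(-2.409823) = 0.824191
Iteration 3:
  f(0.824191) = -0.000141
  f'(0.824191) = -2.382382
  x_3 = 0.824191 - (-0.000141)/(-2.382382) = 0.824132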